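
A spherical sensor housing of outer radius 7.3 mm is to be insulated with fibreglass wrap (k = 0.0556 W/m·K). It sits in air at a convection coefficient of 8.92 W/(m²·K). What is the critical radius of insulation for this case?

For a sphere r_cr = 2k/h = 2×0.0556/8.92
r_cr = 12.5 mm; since the bare radius (7.3 mm) is below r_cr, adding a thin layer of insulation will *increase* heat loss.

r_cr ≈ 12.5 mm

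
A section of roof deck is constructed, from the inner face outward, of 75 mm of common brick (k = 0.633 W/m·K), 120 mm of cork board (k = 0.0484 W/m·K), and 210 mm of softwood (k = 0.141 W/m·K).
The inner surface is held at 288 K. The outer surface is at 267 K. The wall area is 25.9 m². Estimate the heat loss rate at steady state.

Q ≈ 133 W

Thermal resistances in series:
R_common brick = L/(kA) = 0.075/(0.633×25.9) = 0.004575 K/W
R_cork board = L/(kA) = 0.12/(0.0484×25.9) = 0.09573 K/W
R_softwood = L/(kA) = 0.21/(0.141×25.9) = 0.0575 K/W
R_total = 0.1578 K/W
Q = ΔT / R_total = 21 / 0.1578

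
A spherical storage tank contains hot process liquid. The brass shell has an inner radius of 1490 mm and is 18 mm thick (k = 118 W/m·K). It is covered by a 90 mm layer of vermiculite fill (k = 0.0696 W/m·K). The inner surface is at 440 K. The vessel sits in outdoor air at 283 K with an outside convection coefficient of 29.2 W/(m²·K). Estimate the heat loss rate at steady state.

Q ≈ 3590 W

Spherical conduction: R = (1/r_in − 1/r_out)/(4πk) per layer; series-sum.
R_brass shell = (1/1.49 − 1/1.508)/(4π×118) = 5.402×10^-6 K/W
R_vermiculite fill = (1/1.508 − 1/1.598)/(4π×0.0696) = 0.0427 K/W
R_outer film = 1/(h·4πr_o²) = 1/(29.2×4π×1.598²) = 0.001067 K/W
R_total = 0.04377 K/W
Q = ΔT/R_total = 157/0.04377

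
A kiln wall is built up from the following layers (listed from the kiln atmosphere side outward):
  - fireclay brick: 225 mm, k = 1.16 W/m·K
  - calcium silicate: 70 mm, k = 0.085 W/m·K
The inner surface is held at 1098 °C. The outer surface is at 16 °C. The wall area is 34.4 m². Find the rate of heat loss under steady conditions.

Q ≈ 36600 W

Using the resistance-network approach (series):
R_fireclay brick = L/(kA) = 0.225/(1.16×34.4) = 0.005639 K/W
R_calcium silicate = L/(kA) = 0.07/(0.085×34.4) = 0.02394 K/W
R_total = 0.02958 K/W
Q = ΔT / R_total = 1082 / 0.02958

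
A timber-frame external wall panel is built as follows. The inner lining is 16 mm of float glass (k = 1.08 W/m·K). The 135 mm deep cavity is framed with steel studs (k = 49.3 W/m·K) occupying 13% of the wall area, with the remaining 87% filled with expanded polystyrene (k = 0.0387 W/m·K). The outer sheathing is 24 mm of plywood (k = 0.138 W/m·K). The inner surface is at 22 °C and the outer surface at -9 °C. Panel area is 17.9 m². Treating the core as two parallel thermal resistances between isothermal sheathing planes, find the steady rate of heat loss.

Sheathing layers in series; stud and cavity paths in parallel between them.
R_inner = 0.016/(1.08×17.9) = 8.276×10^-4 K/W
R_stud  = 0.135/(49.3×0.13×17.9) = 0.001177 K/W
R_cav   = 0.135/(0.0387×0.87×17.9) = 0.224 K/W
1/R_core = 1/R_stud + 1/R_cav → R_core = 0.001171 K/W
R_outer = 0.024/(0.138×17.9) = 0.009716 K/W
R_total = 0.01171 K/W
Q = ΔT/R_total = 31/0.01171

Q ≈ 2650 W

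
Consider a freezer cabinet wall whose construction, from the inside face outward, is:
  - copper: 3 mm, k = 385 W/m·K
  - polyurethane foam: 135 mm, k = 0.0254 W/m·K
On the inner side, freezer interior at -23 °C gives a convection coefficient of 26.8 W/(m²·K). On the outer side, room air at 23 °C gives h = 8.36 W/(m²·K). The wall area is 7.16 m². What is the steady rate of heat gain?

Model the wall as resistances in series:
R_inner film = 1/(h_i·A) = 1/(26.8×7.16) = 0.005211 K/W
R_copper = L/(kA) = 0.003/(385×7.16) = 1.088×10^-6 K/W
R_polyurethane foam = L/(kA) = 0.135/(0.0254×7.16) = 0.7423 K/W
R_outer film = 1/(h_o·A) = 1/(8.36×7.16) = 0.01671 K/W
R_total = 0.7642 K/W
Q = ΔT / R_total = 46 / 0.7642

Q ≈ 60.2 W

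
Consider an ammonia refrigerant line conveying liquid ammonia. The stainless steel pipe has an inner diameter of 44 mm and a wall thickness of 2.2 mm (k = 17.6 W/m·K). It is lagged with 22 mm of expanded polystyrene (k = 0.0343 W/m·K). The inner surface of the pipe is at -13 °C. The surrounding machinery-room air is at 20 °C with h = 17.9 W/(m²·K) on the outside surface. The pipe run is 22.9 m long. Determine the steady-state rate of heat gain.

Q ≈ 237 W

Radial resistances (cylindrical: R_cond = ln(r_o/r_i)/(2πkL), R_conv = 1/(h·2πrL)):
R_stainless steel pipe wall = ln(24.2/22)/(2π×17.6×22.9) = 3.764×10^-5 K/W
R_expanded polystyrene = ln(46.2/24.2)/(2π×0.0343×22.9) = 0.131 K/W
R_outer film = 1/(h_o·2πr_oL) = 1/(17.9×2π×0.0462×22.9) = 0.008404 K/W
R_total = 0.1395 K/W
Q = ΔT/R_total = 33/0.1395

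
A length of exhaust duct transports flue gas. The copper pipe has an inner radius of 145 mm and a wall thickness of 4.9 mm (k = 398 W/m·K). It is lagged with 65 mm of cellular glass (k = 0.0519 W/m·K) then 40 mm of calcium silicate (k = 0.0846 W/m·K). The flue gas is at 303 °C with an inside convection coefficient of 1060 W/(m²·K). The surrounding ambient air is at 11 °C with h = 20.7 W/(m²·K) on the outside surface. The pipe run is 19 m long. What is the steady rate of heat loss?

Treating each annulus and film as a series resistance:
R_inner film = 1/(h_i·2πr₁L) = 1/(1060×2π×0.145×19) = 5.45×10^-5 K/W
R_copper pipe wall = ln(149.9/145)/(2π×398×19) = 6.995×10^-7 K/W
R_cellular glass = ln(214.9/149.9)/(2π×0.0519×19) = 0.05814 K/W
R_calcium silicate = ln(254.9/214.9)/(2π×0.0846×19) = 0.0169 K/W
R_outer film = 1/(h_o·2πr_oL) = 1/(20.7×2π×0.2549×19) = 0.001588 K/W
R_total = 0.07668 K/W
Q = ΔT/R_total = 292/0.07668

Q ≈ 3810 W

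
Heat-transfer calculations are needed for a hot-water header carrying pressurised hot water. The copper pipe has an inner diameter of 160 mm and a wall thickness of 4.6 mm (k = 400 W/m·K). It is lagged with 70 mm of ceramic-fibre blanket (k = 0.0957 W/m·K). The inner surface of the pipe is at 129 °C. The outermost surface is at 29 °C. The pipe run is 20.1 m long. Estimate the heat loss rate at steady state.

Radial resistances (cylindrical: R_cond = ln(r_o/r_i)/(2πkL), R_conv = 1/(h·2πrL)):
R_copper pipe wall = ln(84.6/80)/(2π×400×20.1) = 1.107×10^-6 K/W
R_ceramic-fibre blanket = ln(154.6/84.6)/(2π×0.0957×20.1) = 0.04988 K/W
R_total = 0.04989 K/W
Q = ΔT/R_total = 100/0.04989

Q ≈ 2000 W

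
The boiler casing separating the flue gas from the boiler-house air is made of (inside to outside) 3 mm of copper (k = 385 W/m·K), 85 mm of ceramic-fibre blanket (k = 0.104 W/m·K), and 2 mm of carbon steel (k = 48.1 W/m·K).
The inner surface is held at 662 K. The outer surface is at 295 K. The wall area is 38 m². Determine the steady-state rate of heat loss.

Q ≈ 17100 W

Series thermal resistances:
R_copper = L/(kA) = 0.003/(385×38) = 2.051×10^-7 K/W
R_ceramic-fibre blanket = L/(kA) = 0.085/(0.104×38) = 0.02151 K/W
R_carbon steel = L/(kA) = 0.002/(48.1×38) = 1.094×10^-6 K/W
R_total = 0.02151 K/W
Q = ΔT / R_total = 367 / 0.02151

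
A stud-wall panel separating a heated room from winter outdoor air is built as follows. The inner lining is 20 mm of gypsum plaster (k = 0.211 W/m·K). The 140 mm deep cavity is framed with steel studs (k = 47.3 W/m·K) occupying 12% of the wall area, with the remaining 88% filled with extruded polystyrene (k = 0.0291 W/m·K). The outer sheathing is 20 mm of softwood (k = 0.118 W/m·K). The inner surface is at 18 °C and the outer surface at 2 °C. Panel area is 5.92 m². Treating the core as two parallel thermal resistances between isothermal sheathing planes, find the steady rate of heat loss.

Sheathing layers in series; stud and cavity paths in parallel between them.
R_inner = 0.02/(0.211×5.92) = 0.01601 K/W
R_stud  = 0.14/(47.3×0.12×5.92) = 0.004166 K/W
R_cav   = 0.14/(0.0291×0.88×5.92) = 0.9235 K/W
1/R_core = 1/R_stud + 1/R_cav → R_core = 0.004148 K/W
R_outer = 0.02/(0.118×5.92) = 0.02863 K/W
R_total = 0.04879 K/W
Q = ΔT/R_total = 16/0.04879

Q ≈ 328 W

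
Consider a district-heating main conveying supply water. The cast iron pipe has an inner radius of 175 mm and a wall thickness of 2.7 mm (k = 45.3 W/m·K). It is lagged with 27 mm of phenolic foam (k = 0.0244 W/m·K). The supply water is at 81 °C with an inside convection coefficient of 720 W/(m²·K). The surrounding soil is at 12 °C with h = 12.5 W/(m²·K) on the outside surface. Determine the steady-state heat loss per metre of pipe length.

q′ ≈ 70 W/m

Radial resistances (cylindrical: R_cond = ln(r_o/r_i)/(2πkL), R_conv = 1/(h·2πrL)):
R_inner film = 1/(h_i·2πr₁L) = 1/(720×2π×0.175×1) = 0.001263 K/W
R_cast iron pipe wall = ln(177.7/175)/(2π×45.3×1) = 5.379×10^-5 K/W
R_phenolic foam = ln(204.7/177.7)/(2π×0.0244×1) = 0.9226 K/W
R_outer film = 1/(h_o·2πr_oL) = 1/(12.5×2π×0.2047×1) = 0.0622 K/W
R_total = 0.9862 K/W
Q = ΔT/R_total = 69/0.9862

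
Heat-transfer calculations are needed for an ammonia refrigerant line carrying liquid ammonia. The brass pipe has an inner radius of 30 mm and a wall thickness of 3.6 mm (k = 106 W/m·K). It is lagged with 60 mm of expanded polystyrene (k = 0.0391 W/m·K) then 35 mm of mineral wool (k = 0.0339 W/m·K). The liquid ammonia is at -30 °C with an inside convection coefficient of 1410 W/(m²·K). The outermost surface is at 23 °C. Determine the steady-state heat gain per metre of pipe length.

q′ ≈ 9.35 W/m

Radial resistances (cylindrical: R_cond = ln(r_o/r_i)/(2πkL), R_conv = 1/(h·2πrL)):
R_inner film = 1/(h_i·2πr₁L) = 1/(1410×2π×0.03×1) = 0.003763 K/W
R_brass pipe wall = ln(33.6/30)/(2π×106×1) = 1.702×10^-4 K/W
R_expanded polystyrene = ln(93.6/33.6)/(2π×0.0391×1) = 4.17 K/W
R_mineral wool = ln(128.6/93.6)/(2π×0.0339×1) = 1.491 K/W
R_total = 5.666 K/W
Q = ΔT/R_total = 53/5.666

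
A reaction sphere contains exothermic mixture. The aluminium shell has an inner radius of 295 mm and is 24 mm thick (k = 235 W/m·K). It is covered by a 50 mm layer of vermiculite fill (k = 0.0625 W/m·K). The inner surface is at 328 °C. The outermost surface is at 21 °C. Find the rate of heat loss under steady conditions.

Radial (spherical) resistances in series:
R_aluminium shell = (1/0.295 − 1/0.319)/(4π×235) = 8.636×10^-5 K/W
R_vermiculite fill = (1/0.319 − 1/0.369)/(4π×0.0625) = 0.5408 K/W
R_total = 0.5409 K/W
Q = ΔT/R_total = 307/0.5409

Q ≈ 568 W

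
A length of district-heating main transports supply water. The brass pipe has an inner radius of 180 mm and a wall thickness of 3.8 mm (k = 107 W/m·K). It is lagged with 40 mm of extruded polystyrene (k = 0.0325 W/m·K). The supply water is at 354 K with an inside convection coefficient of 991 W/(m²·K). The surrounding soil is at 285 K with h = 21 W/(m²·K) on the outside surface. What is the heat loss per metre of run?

Cylindrical conduction, so R = ln(r₂/r₁)/(2πkL) per layer, in series:
R_inner film = 1/(h_i·2πr₁L) = 1/(991×2π×0.18×1) = 8.922×10^-4 K/W
R_brass pipe wall = ln(183.8/180)/(2π×107×1) = 3.107×10^-5 K/W
R_extruded polystyrene = ln(223.8/183.8)/(2π×0.0325×1) = 0.9643 K/W
R_outer film = 1/(h_o·2πr_oL) = 1/(21×2π×0.2238×1) = 0.03386 K/W
R_total = 0.999 K/W
Q = ΔT/R_total = 69/0.999

q′ ≈ 69.1 W/m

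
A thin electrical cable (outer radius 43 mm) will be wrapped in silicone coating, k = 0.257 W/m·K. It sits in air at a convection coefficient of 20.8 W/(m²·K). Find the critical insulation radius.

r_cr ≈ 12.4 mm

For a cylinder r_cr = k/h = 0.257/20.8
r_cr = 12.4 mm; since the bare radius (43 mm) is above r_cr, any added insulation will reduce heat loss.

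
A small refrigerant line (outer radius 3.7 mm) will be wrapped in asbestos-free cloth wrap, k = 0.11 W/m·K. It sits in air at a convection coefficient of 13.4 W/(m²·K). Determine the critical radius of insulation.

r_cr ≈ 8.21 mm

For a cylinder r_cr = k/h = 0.11/13.4
r_cr = 8.21 mm; since the bare radius (3.7 mm) is below r_cr, adding a thin layer of insulation will *increase* heat loss.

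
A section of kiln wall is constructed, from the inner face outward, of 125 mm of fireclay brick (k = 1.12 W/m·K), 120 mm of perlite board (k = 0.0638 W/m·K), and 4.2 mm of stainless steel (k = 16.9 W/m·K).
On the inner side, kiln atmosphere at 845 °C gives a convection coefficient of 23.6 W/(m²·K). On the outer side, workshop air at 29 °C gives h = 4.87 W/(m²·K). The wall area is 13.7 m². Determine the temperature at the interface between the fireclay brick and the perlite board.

Model the wall as resistances in series:
R_inner film = 1/(h_i·A) = 1/(23.6×13.7) = 0.003093 K/W
R_fireclay brick = L/(kA) = 0.125/(1.12×13.7) = 0.008147 K/W
R_perlite board = L/(kA) = 0.12/(0.0638×13.7) = 0.1373 K/W
R_stainless steel = L/(kA) = 0.0042/(16.9×13.7) = 1.814×10^-5 K/W
R_outer film = 1/(h_o·A) = 1/(4.87×13.7) = 0.01499 K/W
R_total = 0.1635 K/W;  Q = ΔT/R_total = 816/0.1635 = 4990 W
T_interface = T_inner − Q·ΣR(inner→interface) = 845 − 4990×0.01124

T ≈ 789 °C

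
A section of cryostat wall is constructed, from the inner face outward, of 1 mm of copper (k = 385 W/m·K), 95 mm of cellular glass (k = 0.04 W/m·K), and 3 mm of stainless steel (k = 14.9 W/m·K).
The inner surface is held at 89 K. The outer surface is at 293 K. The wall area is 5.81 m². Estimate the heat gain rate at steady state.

Q ≈ 499 W

Model the wall as resistances in series:
R_copper = L/(kA) = 0.001/(385×5.81) = 4.471×10^-7 K/W
R_cellular glass = L/(kA) = 0.095/(0.04×5.81) = 0.4088 K/W
R_stainless steel = L/(kA) = 0.003/(14.9×5.81) = 3.465×10^-5 K/W
R_total = 0.4088 K/W
Q = ΔT / R_total = 204 / 0.4088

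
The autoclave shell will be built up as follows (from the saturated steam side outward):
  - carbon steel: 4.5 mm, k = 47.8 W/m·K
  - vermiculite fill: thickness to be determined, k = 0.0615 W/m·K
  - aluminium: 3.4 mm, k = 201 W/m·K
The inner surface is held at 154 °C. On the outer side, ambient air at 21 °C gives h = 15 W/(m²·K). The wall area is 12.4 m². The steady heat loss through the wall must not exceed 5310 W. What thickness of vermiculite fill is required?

L ≈ 15 mm

Thermal resistances in series:
R_carbon steel = L/(kA) = 0.0045/(47.8×12.4) = 7.592×10^-6 K/W
R_aluminium = L/(kA) = 0.0034/(201×12.4) = 1.364×10^-6 K/W
R_outer film = 1/(h_o·A) = 1/(15×12.4) = 0.005376 K/W
Sum of the known resistances R_other = 0.005385 K/W
Required total resistance R_tot = ΔT/Q_allow = 133/5310 = 0.02505 K/W
R_vermiculite fill = R_tot − R_other = 0.01966 K/W
L = R·k·A = 0.01966×0.0615×12.4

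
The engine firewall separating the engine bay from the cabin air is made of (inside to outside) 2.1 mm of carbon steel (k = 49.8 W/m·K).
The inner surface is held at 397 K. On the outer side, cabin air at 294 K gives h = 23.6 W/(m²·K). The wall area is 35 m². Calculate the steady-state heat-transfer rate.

Q ≈ 85000 W

Series thermal resistances:
R_carbon steel = L/(kA) = 0.0021/(49.8×35) = 1.205×10^-6 K/W
R_outer film = 1/(h_o·A) = 1/(23.6×35) = 0.001211 K/W
R_total = 0.001212 K/W
Q = ΔT / R_total = 103 / 0.001212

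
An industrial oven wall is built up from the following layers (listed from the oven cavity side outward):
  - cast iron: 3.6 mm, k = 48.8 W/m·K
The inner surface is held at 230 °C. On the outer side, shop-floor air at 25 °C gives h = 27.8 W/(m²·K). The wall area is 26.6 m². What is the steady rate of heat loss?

Series thermal resistances:
R_cast iron = L/(kA) = 0.0036/(48.8×26.6) = 2.773×10^-6 K/W
R_outer film = 1/(h_o·A) = 1/(27.8×26.6) = 0.001352 K/W
R_total = 0.001355 K/W
Q = ΔT / R_total = 205 / 0.001355

Q ≈ 151000 W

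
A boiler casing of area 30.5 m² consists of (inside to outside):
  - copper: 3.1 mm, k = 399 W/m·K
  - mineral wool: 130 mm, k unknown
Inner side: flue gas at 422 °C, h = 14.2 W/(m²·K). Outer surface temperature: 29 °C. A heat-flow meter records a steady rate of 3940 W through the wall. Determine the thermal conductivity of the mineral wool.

Model the wall as resistances in series:
R_inner film = 1/(h_i·A) = 1/(14.2×30.5) = 0.002309 K/W
R_copper = L/(kA) = 0.0031/(399×30.5) = 2.547×10^-7 K/W
Sum of known resistances R_other = 0.002309 K/W
Total R = ΔT/Q = 393/3940 = 0.09975 K/W
R_mineral wool = R_total − R_other = 0.09744 K/W
k = L/(R·A) = 0.13/(0.09744×30.5)

k ≈ 0.0437 W/(m·K)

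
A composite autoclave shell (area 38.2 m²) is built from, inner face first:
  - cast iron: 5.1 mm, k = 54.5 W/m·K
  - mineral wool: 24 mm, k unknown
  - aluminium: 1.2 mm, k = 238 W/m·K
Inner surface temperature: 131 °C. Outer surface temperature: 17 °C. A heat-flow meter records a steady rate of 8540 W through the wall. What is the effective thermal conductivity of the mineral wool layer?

Model the wall as resistances in series:
R_cast iron = L/(kA) = 0.0051/(54.5×38.2) = 2.45×10^-6 K/W
R_aluminium = L/(kA) = 0.0012/(238×38.2) = 1.32×10^-7 K/W
Sum of known resistances R_other = 2.582×10^-6 K/W
Total R = ΔT/Q = 114/8540 = 0.01335 K/W
R_mineral wool = R_total − R_other = 0.01335 K/W
k = L/(R·A) = 0.024/(0.01335×38.2)

k ≈ 0.0471 W/(m·K)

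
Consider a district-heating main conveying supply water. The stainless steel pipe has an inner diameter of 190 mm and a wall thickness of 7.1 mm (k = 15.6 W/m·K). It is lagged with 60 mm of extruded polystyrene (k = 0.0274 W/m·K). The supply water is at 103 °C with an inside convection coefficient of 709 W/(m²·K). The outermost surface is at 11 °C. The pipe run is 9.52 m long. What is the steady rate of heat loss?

For a radial system each layer contributes R = ln(r_out/r_in)/(2πkL); films add R = 1/(hA).
R_inner film = 1/(h_i·2πr₁L) = 1/(709×2π×0.095×9.52) = 2.482×10^-4 K/W
R_stainless steel pipe wall = ln(102.1/95)/(2π×15.6×9.52) = 7.724×10^-5 K/W
R_extruded polystyrene = ln(162.1/102.1)/(2π×0.0274×9.52) = 0.282 K/W
R_total = 0.2824 K/W
Q = ΔT/R_total = 92/0.2824

Q ≈ 326 W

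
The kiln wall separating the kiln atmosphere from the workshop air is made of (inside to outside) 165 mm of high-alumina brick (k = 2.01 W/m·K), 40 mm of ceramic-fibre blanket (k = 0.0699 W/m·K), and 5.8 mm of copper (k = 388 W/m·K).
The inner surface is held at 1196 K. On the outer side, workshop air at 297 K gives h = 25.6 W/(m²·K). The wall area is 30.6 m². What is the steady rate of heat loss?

Q ≈ 39700 W

Series thermal resistances:
R_high-alumina brick = L/(kA) = 0.165/(2.01×30.6) = 0.002683 K/W
R_ceramic-fibre blanket = L/(kA) = 0.04/(0.0699×30.6) = 0.0187 K/W
R_copper = L/(kA) = 0.0058/(388×30.6) = 4.885×10^-7 K/W
R_outer film = 1/(h_o·A) = 1/(25.6×30.6) = 0.001277 K/W
R_total = 0.02266 K/W
Q = ΔT / R_total = 899 / 0.02266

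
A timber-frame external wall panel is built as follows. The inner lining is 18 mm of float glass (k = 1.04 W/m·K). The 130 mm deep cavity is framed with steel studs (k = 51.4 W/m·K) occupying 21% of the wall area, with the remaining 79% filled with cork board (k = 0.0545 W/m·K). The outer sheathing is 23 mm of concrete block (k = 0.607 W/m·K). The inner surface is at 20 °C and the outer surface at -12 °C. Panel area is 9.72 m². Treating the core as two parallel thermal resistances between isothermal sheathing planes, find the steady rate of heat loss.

Sheathing layers in series; stud and cavity paths in parallel between them.
R_inner = 0.018/(1.04×9.72) = 0.001781 K/W
R_stud  = 0.13/(51.4×0.21×9.72) = 0.001239 K/W
R_cav   = 0.13/(0.0545×0.79×9.72) = 0.3106 K/W
1/R_core = 1/R_stud + 1/R_cav → R_core = 0.001234 K/W
R_outer = 0.023/(0.607×9.72) = 0.003898 K/W
R_total = 0.006913 K/W
Q = ΔT/R_total = 32/0.006913

Q ≈ 4630 W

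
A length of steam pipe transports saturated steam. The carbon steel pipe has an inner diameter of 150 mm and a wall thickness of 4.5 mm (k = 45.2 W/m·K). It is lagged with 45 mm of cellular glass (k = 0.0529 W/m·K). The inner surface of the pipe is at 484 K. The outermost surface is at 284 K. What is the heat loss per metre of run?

Treating each annulus and film as a series resistance:
R_carbon steel pipe wall = ln(79.5/75)/(2π×45.2×1) = 2.052×10^-4 K/W
R_cellular glass = ln(124.5/79.5)/(2π×0.0529×1) = 1.35 K/W
R_total = 1.35 K/W
Q = ΔT/R_total = 200/1.35

q′ ≈ 148 W/m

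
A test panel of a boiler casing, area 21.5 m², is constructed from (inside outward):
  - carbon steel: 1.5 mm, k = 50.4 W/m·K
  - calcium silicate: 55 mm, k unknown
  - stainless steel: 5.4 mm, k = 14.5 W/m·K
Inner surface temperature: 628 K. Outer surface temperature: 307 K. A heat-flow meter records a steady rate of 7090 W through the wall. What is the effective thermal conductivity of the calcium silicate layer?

k ≈ 0.0565 W/(m·K)

Treating each layer as a thermal resistance in series:
R_carbon steel = L/(kA) = 0.0015/(50.4×21.5) = 1.384×10^-6 K/W
R_stainless steel = L/(kA) = 0.0054/(14.5×21.5) = 1.732×10^-5 K/W
Sum of known resistances R_other = 1.871×10^-5 K/W
Total R = ΔT/Q = 321/7090 = 0.04528 K/W
R_calcium silicate = R_total − R_other = 0.04526 K/W
k = L/(R·A) = 0.055/(0.04526×21.5)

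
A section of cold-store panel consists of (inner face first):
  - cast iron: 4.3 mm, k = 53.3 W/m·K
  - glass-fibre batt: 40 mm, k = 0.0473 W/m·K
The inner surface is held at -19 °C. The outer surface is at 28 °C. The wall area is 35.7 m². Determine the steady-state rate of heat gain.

Model the wall as resistances in series:
R_cast iron = L/(kA) = 0.0043/(53.3×35.7) = 2.26×10^-6 K/W
R_glass-fibre batt = L/(kA) = 0.04/(0.0473×35.7) = 0.02369 K/W
R_total = 0.02369 K/W
Q = ΔT / R_total = 47 / 0.02369

Q ≈ 1980 W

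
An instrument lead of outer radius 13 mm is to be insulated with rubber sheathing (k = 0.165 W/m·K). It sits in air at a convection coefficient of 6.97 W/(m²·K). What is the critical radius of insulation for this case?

For a cylinder r_cr = k/h = 0.165/6.97
r_cr = 23.7 mm; since the bare radius (13 mm) is below r_cr, adding a thin layer of insulation will *increase* heat loss.

r_cr ≈ 23.7 mm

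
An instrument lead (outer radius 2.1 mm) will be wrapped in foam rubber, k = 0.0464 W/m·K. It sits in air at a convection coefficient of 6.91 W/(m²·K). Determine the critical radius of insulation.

For a cylinder r_cr = k/h = 0.0464/6.91
r_cr = 6.71 mm; since the bare radius (2.1 mm) is below r_cr, adding a thin layer of insulation will *increase* heat loss.

r_cr ≈ 6.71 mm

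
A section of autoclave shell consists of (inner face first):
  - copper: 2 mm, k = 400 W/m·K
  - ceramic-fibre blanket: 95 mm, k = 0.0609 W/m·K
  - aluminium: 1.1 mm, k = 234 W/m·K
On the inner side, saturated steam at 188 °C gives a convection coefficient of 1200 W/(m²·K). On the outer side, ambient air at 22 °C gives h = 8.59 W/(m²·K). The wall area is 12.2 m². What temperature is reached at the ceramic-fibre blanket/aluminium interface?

Series thermal resistances:
R_inner film = 1/(h_i·A) = 1/(1200×12.2) = 6.831×10^-5 K/W
R_copper = L/(kA) = 0.002/(400×12.2) = 4.098×10^-7 K/W
R_ceramic-fibre blanket = L/(kA) = 0.095/(0.0609×12.2) = 0.1279 K/W
R_aluminium = L/(kA) = 0.0011/(234×12.2) = 3.853×10^-7 K/W
R_outer film = 1/(h_o·A) = 1/(8.59×12.2) = 0.009542 K/W
R_total = 0.1375 K/W;  Q = ΔT/R_total = 166/0.1375 = 1207 W
T_interface = T_inner − Q·ΣR(inner→interface) = 188 − 1210×0.1279

T ≈ 33.5 °C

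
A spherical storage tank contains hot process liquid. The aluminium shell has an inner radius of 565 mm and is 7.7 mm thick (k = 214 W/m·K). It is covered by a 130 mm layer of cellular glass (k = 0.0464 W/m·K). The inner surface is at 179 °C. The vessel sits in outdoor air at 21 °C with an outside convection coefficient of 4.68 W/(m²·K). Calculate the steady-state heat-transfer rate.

Radial (spherical) resistances in series:
R_aluminium shell = (1/0.565 − 1/0.5727)/(4π×214) = 8.849×10^-6 K/W
R_cellular glass = (1/0.5727 − 1/0.7027)/(4π×0.0464) = 0.554 K/W
R_outer film = 1/(h·4πr_o²) = 1/(4.68×4π×0.7027²) = 0.03444 K/W
R_total = 0.5885 K/W
Q = ΔT/R_total = 158/0.5885

Q ≈ 268 W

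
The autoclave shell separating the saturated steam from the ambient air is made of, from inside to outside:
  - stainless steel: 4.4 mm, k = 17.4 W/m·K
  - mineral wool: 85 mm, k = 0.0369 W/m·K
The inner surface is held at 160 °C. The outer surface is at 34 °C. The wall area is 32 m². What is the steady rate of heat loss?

Series thermal resistances:
R_stainless steel = L/(kA) = 0.0044/(17.4×32) = 7.902×10^-6 K/W
R_mineral wool = L/(kA) = 0.085/(0.0369×32) = 0.07199 K/W
R_total = 0.07199 K/W
Q = ΔT / R_total = 126 / 0.07199

Q ≈ 1750 W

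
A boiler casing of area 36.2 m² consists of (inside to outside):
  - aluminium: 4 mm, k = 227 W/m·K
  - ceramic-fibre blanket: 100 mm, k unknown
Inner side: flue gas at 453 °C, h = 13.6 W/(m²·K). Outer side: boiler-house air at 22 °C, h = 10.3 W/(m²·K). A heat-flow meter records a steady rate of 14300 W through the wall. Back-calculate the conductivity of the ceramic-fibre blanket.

k ≈ 0.109 W/(m·K)

Series thermal resistances:
R_inner film = 1/(h_i·A) = 1/(13.6×36.2) = 0.002031 K/W
R_aluminium = L/(kA) = 0.004/(227×36.2) = 4.868×10^-7 K/W
R_outer film = 1/(h_o·A) = 1/(10.3×36.2) = 0.002682 K/W
Sum of known resistances R_other = 0.004714 K/W
Total R = ΔT/Q = 431/14300 = 0.03014 K/W
R_ceramic-fibre blanket = R_total − R_other = 0.02543 K/W
k = L/(R·A) = 0.1/(0.02543×36.2)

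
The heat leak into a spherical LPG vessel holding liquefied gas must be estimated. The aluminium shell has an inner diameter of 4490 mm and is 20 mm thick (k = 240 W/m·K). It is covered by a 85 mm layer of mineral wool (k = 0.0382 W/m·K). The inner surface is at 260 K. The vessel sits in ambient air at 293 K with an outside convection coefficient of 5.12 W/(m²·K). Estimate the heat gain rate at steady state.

Q ≈ 915 W

Radial (spherical) resistances in series:
R_aluminium shell = (1/2.245 − 1/2.265)/(4π×240) = 1.304×10^-6 K/W
R_mineral wool = (1/2.265 − 1/2.35)/(4π×0.0382) = 0.03327 K/W
R_outer film = 1/(h·4πr_o²) = 1/(5.12×4π×2.35²) = 0.002814 K/W
R_total = 0.03608 K/W
Q = ΔT/R_total = 33/0.03608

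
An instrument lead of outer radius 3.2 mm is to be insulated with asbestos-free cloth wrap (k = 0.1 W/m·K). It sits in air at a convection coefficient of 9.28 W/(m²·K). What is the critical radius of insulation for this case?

r_cr ≈ 10.8 mm

For a cylinder r_cr = k/h = 0.1/9.28
r_cr = 10.8 mm; since the bare radius (3.2 mm) is below r_cr, adding a thin layer of insulation will *increase* heat loss.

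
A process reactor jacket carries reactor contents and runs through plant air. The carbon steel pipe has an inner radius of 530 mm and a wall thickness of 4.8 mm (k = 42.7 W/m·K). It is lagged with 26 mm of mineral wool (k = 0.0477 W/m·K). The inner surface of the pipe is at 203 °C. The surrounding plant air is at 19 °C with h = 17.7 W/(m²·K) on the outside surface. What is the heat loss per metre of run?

q′ ≈ 1050 W/m

Per-layer cylindrical resistances, series-summed:
R_carbon steel pipe wall = ln(534.8/530)/(2π×42.7×1) = 3.36×10^-5 K/W
R_mineral wool = ln(560.8/534.8)/(2π×0.0477×1) = 0.1584 K/W
R_outer film = 1/(h_o·2πr_oL) = 1/(17.7×2π×0.5608×1) = 0.01603 K/W
R_total = 0.1745 K/W
Q = ΔT/R_total = 184/0.1745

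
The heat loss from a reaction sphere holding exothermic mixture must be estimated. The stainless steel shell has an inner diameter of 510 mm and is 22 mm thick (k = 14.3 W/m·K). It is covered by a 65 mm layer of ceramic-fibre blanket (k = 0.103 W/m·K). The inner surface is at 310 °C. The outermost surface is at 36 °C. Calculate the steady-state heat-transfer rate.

Radial (spherical) resistances in series:
R_stainless steel shell = (1/0.255 − 1/0.277)/(4π×14.3) = 0.001733 K/W
R_ceramic-fibre blanket = (1/0.277 − 1/0.342)/(4π×0.103) = 0.5301 K/W
R_total = 0.5318 K/W
Q = ΔT/R_total = 274/0.5318

Q ≈ 515 W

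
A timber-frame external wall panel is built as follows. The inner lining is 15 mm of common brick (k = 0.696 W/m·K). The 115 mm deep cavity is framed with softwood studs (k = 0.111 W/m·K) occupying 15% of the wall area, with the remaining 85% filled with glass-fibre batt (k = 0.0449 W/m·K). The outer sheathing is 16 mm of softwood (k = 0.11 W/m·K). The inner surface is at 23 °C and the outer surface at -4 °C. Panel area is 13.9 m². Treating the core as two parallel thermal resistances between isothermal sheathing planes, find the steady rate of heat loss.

Sheathing layers in series; stud and cavity paths in parallel between them.
R_inner = 0.015/(0.696×13.9) = 0.00155 K/W
R_stud  = 0.115/(0.111×0.15×13.9) = 0.4969 K/W
R_cav   = 0.115/(0.0449×0.85×13.9) = 0.2168 K/W
1/R_core = 1/R_stud + 1/R_cav → R_core = 0.1509 K/W
R_outer = 0.016/(0.11×13.9) = 0.01046 K/W
R_total = 0.1629 K/W
Q = ΔT/R_total = 27/0.1629

Q ≈ 166 W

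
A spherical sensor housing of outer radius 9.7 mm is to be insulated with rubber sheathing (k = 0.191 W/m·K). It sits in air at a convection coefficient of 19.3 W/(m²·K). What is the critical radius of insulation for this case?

For a sphere r_cr = 2k/h = 2×0.191/19.3
r_cr = 19.8 mm; since the bare radius (9.7 mm) is below r_cr, adding a thin layer of insulation will *increase* heat loss.

r_cr ≈ 19.8 mm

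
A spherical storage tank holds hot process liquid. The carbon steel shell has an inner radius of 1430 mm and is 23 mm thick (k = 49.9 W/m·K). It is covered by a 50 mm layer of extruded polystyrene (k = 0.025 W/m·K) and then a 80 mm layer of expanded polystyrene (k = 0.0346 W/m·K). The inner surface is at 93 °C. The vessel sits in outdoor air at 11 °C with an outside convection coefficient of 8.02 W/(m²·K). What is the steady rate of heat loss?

Q ≈ 532 W

Radial (spherical) resistances in series:
R_carbon steel shell = (1/1.43 − 1/1.453)/(4π×49.9) = 1.765×10^-5 K/W
R_extruded polystyrene = (1/1.453 − 1/1.503)/(4π×0.025) = 0.07288 K/W
R_expanded polystyrene = (1/1.503 − 1/1.583)/(4π×0.0346) = 0.07733 K/W
R_outer film = 1/(h·4πr_o²) = 1/(8.02×4π×1.583²) = 0.00396 K/W
R_total = 0.1542 K/W
Q = ΔT/R_total = 82/0.1542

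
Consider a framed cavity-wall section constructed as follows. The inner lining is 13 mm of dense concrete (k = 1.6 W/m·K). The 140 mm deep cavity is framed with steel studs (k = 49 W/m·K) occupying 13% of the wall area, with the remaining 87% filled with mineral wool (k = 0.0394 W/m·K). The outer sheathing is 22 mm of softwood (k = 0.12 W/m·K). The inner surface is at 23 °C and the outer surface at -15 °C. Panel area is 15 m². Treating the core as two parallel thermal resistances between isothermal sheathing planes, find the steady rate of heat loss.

Sheathing layers in series; stud and cavity paths in parallel between them.
R_inner = 0.013/(1.6×15) = 5.417×10^-4 K/W
R_stud  = 0.14/(49×0.13×15) = 0.001465 K/W
R_cav   = 0.14/(0.0394×0.87×15) = 0.2723 K/W
1/R_core = 1/R_stud + 1/R_cav → R_core = 0.001457 K/W
R_outer = 0.022/(0.12×15) = 0.01222 K/W
R_total = 0.01422 K/W
Q = ΔT/R_total = 38/0.01422

Q ≈ 2670 W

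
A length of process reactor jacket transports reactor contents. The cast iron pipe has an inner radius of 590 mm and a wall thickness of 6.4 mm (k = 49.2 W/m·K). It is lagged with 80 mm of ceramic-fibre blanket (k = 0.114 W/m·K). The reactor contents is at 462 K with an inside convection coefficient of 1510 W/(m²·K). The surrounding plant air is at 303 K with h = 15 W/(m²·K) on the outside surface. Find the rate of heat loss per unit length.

For a radial system each layer contributes R = ln(r_out/r_in)/(2πkL); films add R = 1/(hA).
R_inner film = 1/(h_i·2πr₁L) = 1/(1510×2π×0.59×1) = 1.786×10^-4 K/W
R_cast iron pipe wall = ln(596.4/590)/(2π×49.2×1) = 3.49×10^-5 K/W
R_ceramic-fibre blanket = ln(676.4/596.4)/(2π×0.114×1) = 0.1757 K/W
R_outer film = 1/(h_o·2πr_oL) = 1/(15×2π×0.6764×1) = 0.01569 K/W
R_total = 0.1916 K/W
Q = ΔT/R_total = 159/0.1916

q′ ≈ 830 W/m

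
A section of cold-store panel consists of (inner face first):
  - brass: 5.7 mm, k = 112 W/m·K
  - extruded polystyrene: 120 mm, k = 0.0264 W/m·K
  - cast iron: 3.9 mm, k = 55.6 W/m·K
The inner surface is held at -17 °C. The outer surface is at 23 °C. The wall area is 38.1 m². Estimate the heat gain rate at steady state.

Q ≈ 335 W

Treating each layer as a thermal resistance in series:
R_brass = L/(kA) = 0.0057/(112×38.1) = 1.336×10^-6 K/W
R_extruded polystyrene = L/(kA) = 0.12/(0.0264×38.1) = 0.1193 K/W
R_cast iron = L/(kA) = 0.0039/(55.6×38.1) = 1.841×10^-6 K/W
R_total = 0.1193 K/W
Q = ΔT / R_total = 40 / 0.1193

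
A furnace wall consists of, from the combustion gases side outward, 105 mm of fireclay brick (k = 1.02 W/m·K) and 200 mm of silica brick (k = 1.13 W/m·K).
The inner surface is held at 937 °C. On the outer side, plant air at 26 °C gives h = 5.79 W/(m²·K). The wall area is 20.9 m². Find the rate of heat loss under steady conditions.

Treating each layer as a thermal resistance in series:
R_fireclay brick = L/(kA) = 0.105/(1.02×20.9) = 0.004925 K/W
R_silica brick = L/(kA) = 0.2/(1.13×20.9) = 0.008468 K/W
R_outer film = 1/(h_o·A) = 1/(5.79×20.9) = 0.008264 K/W
R_total = 0.02166 K/W
Q = ΔT / R_total = 911 / 0.02166

Q ≈ 42100 W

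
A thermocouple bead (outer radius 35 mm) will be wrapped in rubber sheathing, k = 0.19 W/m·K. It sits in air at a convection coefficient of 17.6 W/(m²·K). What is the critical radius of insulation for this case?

r_cr ≈ 21.6 mm

For a sphere r_cr = 2k/h = 2×0.19/17.6
r_cr = 21.6 mm; since the bare radius (35 mm) is above r_cr, any added insulation will reduce heat loss.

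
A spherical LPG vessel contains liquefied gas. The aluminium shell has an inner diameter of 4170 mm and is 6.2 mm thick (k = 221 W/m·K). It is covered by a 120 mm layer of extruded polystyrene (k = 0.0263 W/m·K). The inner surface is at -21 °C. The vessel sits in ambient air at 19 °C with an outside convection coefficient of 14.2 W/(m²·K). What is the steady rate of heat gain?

Each spherical layer contributes R = (1/r_i − 1/r_o)/(4πk):
R_aluminium shell = (1/2.085 − 1/2.0912)/(4π×221) = 5.12×10^-7 K/W
R_extruded polystyrene = (1/2.0912 − 1/2.2112)/(4π×0.0263) = 0.07852 K/W
R_outer film = 1/(h·4πr_o²) = 1/(14.2×4π×2.2112²) = 0.001146 K/W
R_total = 0.07967 K/W
Q = ΔT/R_total = 40/0.07967

Q ≈ 502 W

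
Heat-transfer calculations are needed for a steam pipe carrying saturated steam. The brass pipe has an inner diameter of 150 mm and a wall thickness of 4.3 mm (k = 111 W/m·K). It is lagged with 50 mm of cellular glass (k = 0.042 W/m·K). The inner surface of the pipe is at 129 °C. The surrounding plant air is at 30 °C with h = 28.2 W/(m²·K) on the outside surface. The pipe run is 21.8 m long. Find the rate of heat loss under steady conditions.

Per-layer cylindrical resistances, series-summed:
R_brass pipe wall = ln(79.3/75)/(2π×111×21.8) = 3.667×10^-6 K/W
R_cellular glass = ln(129.3/79.3)/(2π×0.042×21.8) = 0.08498 K/W
R_outer film = 1/(h_o·2πr_oL) = 1/(28.2×2π×0.1293×21.8) = 0.002002 K/W
R_total = 0.08699 K/W
Q = ΔT/R_total = 99/0.08699

Q ≈ 1140 W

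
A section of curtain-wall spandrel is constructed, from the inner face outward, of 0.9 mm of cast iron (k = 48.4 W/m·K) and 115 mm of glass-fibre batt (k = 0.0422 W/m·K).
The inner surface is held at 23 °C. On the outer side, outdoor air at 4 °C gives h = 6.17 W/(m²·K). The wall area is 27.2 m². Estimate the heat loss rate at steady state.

Treating each layer as a thermal resistance in series:
R_cast iron = L/(kA) = 0.0009/(48.4×27.2) = 6.836×10^-7 K/W
R_glass-fibre batt = L/(kA) = 0.115/(0.0422×27.2) = 0.1002 K/W
R_outer film = 1/(h_o·A) = 1/(6.17×27.2) = 0.005959 K/W
R_total = 0.1061 K/W
Q = ΔT / R_total = 19 / 0.1061

Q ≈ 179 W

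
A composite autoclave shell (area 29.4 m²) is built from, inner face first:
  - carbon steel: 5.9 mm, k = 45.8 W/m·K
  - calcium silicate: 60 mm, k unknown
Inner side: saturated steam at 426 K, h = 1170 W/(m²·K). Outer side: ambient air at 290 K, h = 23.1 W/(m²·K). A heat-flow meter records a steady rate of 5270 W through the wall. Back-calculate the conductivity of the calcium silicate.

k ≈ 0.084 W/(m·K)

Using the resistance-network approach (series):
R_inner film = 1/(h_i·A) = 1/(1170×29.4) = 2.907×10^-5 K/W
R_carbon steel = L/(kA) = 0.0059/(45.8×29.4) = 4.382×10^-6 K/W
R_outer film = 1/(h_o·A) = 1/(23.1×29.4) = 0.001472 K/W
Sum of known resistances R_other = 0.001506 K/W
Total R = ΔT/Q = 136/5270 = 0.02581 K/W
R_calcium silicate = R_total − R_other = 0.0243 K/W
k = L/(R·A) = 0.06/(0.0243×29.4)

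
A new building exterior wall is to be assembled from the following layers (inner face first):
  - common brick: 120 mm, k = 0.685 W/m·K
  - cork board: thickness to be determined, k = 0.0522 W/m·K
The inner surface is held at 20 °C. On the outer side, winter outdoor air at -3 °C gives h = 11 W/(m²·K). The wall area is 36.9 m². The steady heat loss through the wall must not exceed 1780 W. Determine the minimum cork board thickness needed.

Model the wall as resistances in series:
R_common brick = L/(kA) = 0.12/(0.685×36.9) = 0.004747 K/W
R_outer film = 1/(h_o·A) = 1/(11×36.9) = 0.002464 K/W
Sum of the known resistances R_other = 0.007211 K/W
Required total resistance R_tot = ΔT/Q_allow = 23/1780 = 0.01292 K/W
R_cork board = R_tot − R_other = 0.00571 K/W
L = R·k·A = 0.00571×0.0522×36.9

L ≈ 11 mm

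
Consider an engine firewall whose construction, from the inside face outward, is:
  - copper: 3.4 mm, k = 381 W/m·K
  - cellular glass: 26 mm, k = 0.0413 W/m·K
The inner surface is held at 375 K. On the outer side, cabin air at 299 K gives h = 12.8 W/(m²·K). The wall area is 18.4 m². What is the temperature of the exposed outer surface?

T ≈ 307 K

Thermal resistances in series:
R_copper = L/(kA) = 0.0034/(381×18.4) = 4.85×10^-7 K/W
R_cellular glass = L/(kA) = 0.026/(0.0413×18.4) = 0.03421 K/W
R_outer film = 1/(h_o·A) = 1/(12.8×18.4) = 0.004246 K/W
R_total = 0.03846 K/W;  Q = ΔT/R_total = 76/0.03846 = 1976 W
T_interface = T_inner − Q·ΣR(inner→interface) = 375 − 1980×0.03421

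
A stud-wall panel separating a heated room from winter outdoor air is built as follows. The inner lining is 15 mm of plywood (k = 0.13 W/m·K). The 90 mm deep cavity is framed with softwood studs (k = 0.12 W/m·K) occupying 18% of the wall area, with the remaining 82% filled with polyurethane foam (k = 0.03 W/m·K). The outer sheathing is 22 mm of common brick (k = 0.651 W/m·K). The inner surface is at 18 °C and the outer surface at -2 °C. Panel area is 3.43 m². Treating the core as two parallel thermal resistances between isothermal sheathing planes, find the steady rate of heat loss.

Sheathing layers in series; stud and cavity paths in parallel between them.
R_inner = 0.015/(0.13×3.43) = 0.03364 K/W
R_stud  = 0.09/(0.12×0.18×3.43) = 1.215 K/W
R_cav   = 0.09/(0.03×0.82×3.43) = 1.067 K/W
1/R_core = 1/R_stud + 1/R_cav → R_core = 0.5679 K/W
R_outer = 0.022/(0.651×3.43) = 0.009853 K/W
R_total = 0.6114 K/W
Q = ΔT/R_total = 20/0.6114

Q ≈ 32.7 W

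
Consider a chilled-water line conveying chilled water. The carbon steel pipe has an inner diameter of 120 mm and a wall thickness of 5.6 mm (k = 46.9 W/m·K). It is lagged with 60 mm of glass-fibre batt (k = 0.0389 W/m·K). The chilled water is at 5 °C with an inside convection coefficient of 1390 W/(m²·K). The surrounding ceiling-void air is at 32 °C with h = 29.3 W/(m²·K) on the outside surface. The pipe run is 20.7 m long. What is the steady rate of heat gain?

Radial resistances (cylindrical: R_cond = ln(r_o/r_i)/(2πkL), R_conv = 1/(h·2πrL)):
R_inner film = 1/(h_i·2πr₁L) = 1/(1390×2π×0.06×20.7) = 9.219×10^-5 K/W
R_carbon steel pipe wall = ln(65.6/60)/(2π×46.9×20.7) = 1.463×10^-5 K/W
R_glass-fibre batt = ln(125.6/65.6)/(2π×0.0389×20.7) = 0.1284 K/W
R_outer film = 1/(h_o·2πr_oL) = 1/(29.3×2π×0.1256×20.7) = 0.002089 K/W
R_total = 0.1306 K/W
Q = ΔT/R_total = 27/0.1306

Q ≈ 207 W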